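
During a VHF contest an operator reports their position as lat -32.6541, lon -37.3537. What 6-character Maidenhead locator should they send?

Add 180° to longitude and 90° to latitude: 142.6463, 57.3459.
Field: 142.6463/20 → 7 → H, 57.3459/10 → 5 → F; chars HF.
Square: 2.6463/2 → 1, 7.3459/1 → 7; chars 17.
Subsquare: 0.6463/0.0833333 → 7 → h, 0.3459/0.0416667 → 8 → i; chars hi.

HF17hi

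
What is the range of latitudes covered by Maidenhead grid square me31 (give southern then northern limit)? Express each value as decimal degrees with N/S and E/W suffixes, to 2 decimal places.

Field M=12, E=4: +12·20° lon, +4·10° lat → SW at lon 60°, lat -50°.
Square 3, 1: +3·2° lon, +1·1° lat → SW at lon 66°, lat -49°.
Cell spans 2° lon × 1° lat.
south 49.00° S, north 48.00° S.

49.00° S, 48.00° S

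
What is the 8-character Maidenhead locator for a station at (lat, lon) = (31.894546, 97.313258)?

NM81pv74

Offset from 180°W / 90°S: lon 277.31326°, lat 121.89455°.
Field: 277.31326/20 → 13 → N, 121.89455/10 → 12 → M; chars NM.
Square: 17.31326/2 → 8, 1.89455/1 → 1; chars 81.
Subsquare: 1.31326/0.0833333 → 15 → p, 0.89455/0.0416667 → 21 → v; chars pv.
Extended square: 0.06326/0.00833333 → 7, 0.01955/0.00416667 → 4; chars 74.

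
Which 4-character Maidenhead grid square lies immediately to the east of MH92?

Longitude square 9; +1 → 10, wraps to 0, carry into field.
Longitude field M = 12; +1 → 13 = N.
The latitude characters are unchanged.

NH02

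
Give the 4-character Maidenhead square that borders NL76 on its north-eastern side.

NL87

Longitude square 7; +1 → 8.
Latitude square 6; +1 → 7.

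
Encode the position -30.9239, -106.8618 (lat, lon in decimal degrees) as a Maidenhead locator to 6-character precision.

DF69nb

Shift to the Maidenhead origin (180°W, 90°S): lon 73.1382, lat 59.0761.
Field (20°×10°, letters A–R): 73.1382/20 → 3 → D, 59.0761/10 → 5 → F; chars DF.
Square (2°×1°, digits 0–9): 13.1382/2 → 6, 9.0761/1 → 9; chars 69.
Subsquare (5′×2.5′, letters a–x): 1.1382/0.0833333 → 13 → n, 0.0761/0.0416667 → 1 → b; chars nb.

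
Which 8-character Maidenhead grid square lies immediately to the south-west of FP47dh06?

Longitude extended square 0; −1 → -1, wraps to 9, carry into subsquare.
Longitude subsquare d = 3; −1 → 2 = c.
Latitude extended square 6; −1 → 5.

FP47ch95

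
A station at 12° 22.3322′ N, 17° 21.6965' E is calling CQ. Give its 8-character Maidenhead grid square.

JK82qi39

Add 180° to longitude and 90° to latitude: 197.36161, 102.37220.
Field (20°×10°, letters A–R): 197.36161/20 → 9 → J, 102.37220/10 → 10 → K; chars JK.
Square (2°×1°, digits 0–9): 17.36161/2 → 8, 2.37220/1 → 2; chars 82.
Subsquare (5′×2.5′, letters a–x): 1.36161/0.0833333 → 16 → q, 0.37220/0.0416667 → 8 → i; chars qi.
Extended square (30″×15″, digits 0–9): 0.02827/0.00833333 → 3, 0.03887/0.00416667 → 9; chars 39.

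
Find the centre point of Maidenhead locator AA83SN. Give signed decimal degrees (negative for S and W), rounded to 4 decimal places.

Field A=0, A=0: +0·20° lon, +0·10° lat → SW at lon -180°, lat -90°.
Square 8, 3: +8·2° lon, +3·1° lat → SW at lon -164°, lat -87°.
Subsquare s=18, n=13: +18·0.0833333° lon, +13·0.0416667° lat → SW at lon -162.5°, lat -86.4583°.
Cell spans 0.0833333° lon × 0.0416667° lat. Centre is SW corner plus half of each.
latitude -86.4375, longitude -162.4583.

-86.4375, -162.4583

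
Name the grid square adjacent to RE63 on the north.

Latitude square 3; +1 → 4.
The longitude characters are unchanged.

RE64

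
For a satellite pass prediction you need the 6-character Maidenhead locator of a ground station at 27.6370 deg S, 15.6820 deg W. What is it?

IG22di

Shift to the Maidenhead origin (180°W, 90°S): lon 164.3180, lat 62.3630.
Field: 164.3180/20 → 8 → I, 62.3630/10 → 6 → G; chars IG.
Square: 4.3180/2 → 2, 2.3630/1 → 2; chars 22.
Subsquare: 0.3180/0.0833333 → 3 → d, 0.3630/0.0416667 → 8 → i; chars di.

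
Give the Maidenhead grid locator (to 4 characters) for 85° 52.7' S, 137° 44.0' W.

CA14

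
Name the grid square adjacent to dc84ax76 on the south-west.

DC84ax65

Longitude extended square 7; −1 → 6.
Latitude extended square 6; −1 → 5.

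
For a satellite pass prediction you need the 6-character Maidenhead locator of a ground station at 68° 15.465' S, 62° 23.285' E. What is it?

Offset from 180°W / 90°S: lon 242.3881°, lat 21.7422°.
Field: lon ⌊242.3881/20⌋ = 12 → M; lat ⌊21.7422/10⌋ = 2 → C.
Square: lon ⌊2.3881/2⌋ = 1; lat ⌊1.7422/1⌋ = 1.
Subsquare: lon ⌊0.3881/0.0833333⌋ = 4 → e; lat ⌊0.7422/0.0416667⌋ = 17 → r.

MC11er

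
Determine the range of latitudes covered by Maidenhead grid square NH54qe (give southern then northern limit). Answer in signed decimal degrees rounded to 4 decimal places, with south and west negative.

-15.8333, -15.7917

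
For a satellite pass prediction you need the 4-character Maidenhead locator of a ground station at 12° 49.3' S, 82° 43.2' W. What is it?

EH87

Add 180° to longitude and 90° to latitude: 97.28, 77.18.
Field: lon ⌊97.28/20⌋ = 4 → E; lat ⌊77.18/10⌋ = 7 → H.
Square: lon ⌊17.28/2⌋ = 8; lat ⌊7.18/1⌋ = 7.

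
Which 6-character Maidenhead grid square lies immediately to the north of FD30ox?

FD31oa

Latitude subsquare x = 23; +1 → 24, wraps to 0 = a, carry into square.
Latitude square 0; +1 → 1.
The longitude characters are unchanged.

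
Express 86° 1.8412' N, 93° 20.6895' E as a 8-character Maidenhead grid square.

Offset from 180°W / 90°S: lon 273.34483°, lat 176.03069°.
Field: lon ⌊273.34483/20⌋ = 13 → N; lat ⌊176.03069/10⌋ = 17 → R.
Square: lon ⌊13.34483/2⌋ = 6; lat ⌊6.03069/1⌋ = 6.
Subsquare: lon ⌊1.34483/0.0833333⌋ = 16 → q; lat ⌊0.03069/0.0416667⌋ = 0 → a.
Extended square: lon ⌊0.01149/0.00833333⌋ = 1; lat ⌊0.03069/0.00416667⌋ = 7.

NR66qa17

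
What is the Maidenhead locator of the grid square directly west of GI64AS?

GI54xs

Longitude subsquare a = 0; −1 → -1, wraps to 23 = x, carry into square.
Longitude square 6; −1 → 5.
The latitude characters are unchanged.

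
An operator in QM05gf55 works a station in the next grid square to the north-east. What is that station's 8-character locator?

Longitude extended square 5; +1 → 6.
Latitude extended square 5; +1 → 6.

QM05gf66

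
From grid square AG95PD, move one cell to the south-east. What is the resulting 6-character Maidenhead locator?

AG95qc

Longitude subsquare p = 15; +1 → 16 = q.
Latitude subsquare d = 3; −1 → 2 = c.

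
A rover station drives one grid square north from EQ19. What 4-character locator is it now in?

ER10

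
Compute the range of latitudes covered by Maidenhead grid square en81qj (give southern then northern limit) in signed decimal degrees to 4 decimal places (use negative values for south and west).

Field E=4, N=13: +4·20° lon, +13·10° lat → SW at lon -100°, lat 40°.
Square 8, 1: +8·2° lon, +1·1° lat → SW at lon -84°, lat 41°.
Subsquare q=16, j=9: +16·0.0833333° lon, +9·0.0416667° lat → SW at lon -82.6667°, lat 41.375°.
Cell spans 0.0833333° lon × 0.0416667° lat.
south 41.3750, north 41.4167.

41.3750, 41.4167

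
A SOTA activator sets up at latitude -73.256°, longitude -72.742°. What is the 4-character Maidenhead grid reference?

FB36

Add 180° to longitude and 90° to latitude: 107.26, 16.74.
Field: lon ⌊107.26/20⌋ = 5 → F; lat ⌊16.74/10⌋ = 1 → B.
Square: lon ⌊7.26/2⌋ = 3; lat ⌊6.74/1⌋ = 6.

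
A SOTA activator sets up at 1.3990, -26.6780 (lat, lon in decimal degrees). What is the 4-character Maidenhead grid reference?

Add 180° to longitude and 90° to latitude: 153.32, 91.40.
Field (20°×10°, letters A–R): 153.32/20 → 7 → H, 91.40/10 → 9 → J; chars HJ.
Square (2°×1°, digits 0–9): 13.32/2 → 6, 1.40/1 → 1; chars 61.

HJ61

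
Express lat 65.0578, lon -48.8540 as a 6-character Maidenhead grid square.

GP55nb

Shift to the Maidenhead origin (180°W, 90°S): lon 131.1460, lat 155.0578.
Field: 131.1460/20 → 6 → G, 155.0578/10 → 15 → P; chars GP.
Square: 11.1460/2 → 5, 5.0578/1 → 5; chars 55.
Subsquare: 1.1460/0.0833333 → 13 → n, 0.0578/0.0416667 → 1 → b; chars nb.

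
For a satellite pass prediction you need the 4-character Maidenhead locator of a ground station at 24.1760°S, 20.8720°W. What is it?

HG95

Offset from 180°W / 90°S: lon 159.13°, lat 65.82°.
Field: lon ⌊159.13/20⌋ = 7 → H; lat ⌊65.82/10⌋ = 6 → G.
Square: lon ⌊19.13/2⌋ = 9; lat ⌊5.82/1⌋ = 5.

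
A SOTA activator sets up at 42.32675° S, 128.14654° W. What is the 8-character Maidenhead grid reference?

CE57wq21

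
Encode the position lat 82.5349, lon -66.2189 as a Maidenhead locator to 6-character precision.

FR62vm

Shift to the Maidenhead origin (180°W, 90°S): lon 113.7811, lat 172.5349.
Field: 113.7811/20 → 5 → F, 172.5349/10 → 17 → R; chars FR.
Square: 13.7811/2 → 6, 2.5349/1 → 2; chars 62.
Subsquare: 1.7811/0.0833333 → 21 → v, 0.5349/0.0416667 → 12 → m; chars vm.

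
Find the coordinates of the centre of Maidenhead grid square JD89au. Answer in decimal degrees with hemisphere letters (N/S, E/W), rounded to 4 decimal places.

50.1458° S, 16.0417° E

Field J=9, D=3: +9·20° lon, +3·10° lat → SW at lon 0°, lat -60°.
Square 8, 9: +8·2° lon, +9·1° lat → SW at lon 16°, lat -51°.
Subsquare a=0, u=20: +0·0.0833333° lon, +20·0.0416667° lat → SW at lon 16°, lat -50.1667°.
Cell spans 0.0833333° lon × 0.0416667° lat. Centre is SW corner plus half of each.
latitude 50.1458° S, longitude 16.0417° E.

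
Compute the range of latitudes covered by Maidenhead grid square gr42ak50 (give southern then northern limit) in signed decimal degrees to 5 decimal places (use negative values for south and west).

82.41667, 82.42083

Field G=6, R=17: +6·20° lon, +17·10° lat → SW at lon -60°, lat 80°.
Square 4, 2: +4·2° lon, +2·1° lat → SW at lon -52°, lat 82°.
Subsquare a=0, k=10: +0·0.0833333° lon, +10·0.0416667° lat → SW at lon -52°, lat 82.4167°.
Extended square 5, 0: +5·0.00833333° lon, +0·0.00416667° lat → SW at lon -51.9583°, lat 82.4167°.
Cell spans 0.00833333° lon × 0.00416667° lat.
south 82.41667, north 82.42083.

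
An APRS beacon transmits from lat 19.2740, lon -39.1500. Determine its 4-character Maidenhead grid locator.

Shift to the Maidenhead origin (180°W, 90°S): lon 140.85, lat 109.27.
Field: 140.85/20 → 7 → H, 109.27/10 → 10 → K; chars HK.
Square: 0.85/2 → 0, 9.27/1 → 9; chars 09.

HK09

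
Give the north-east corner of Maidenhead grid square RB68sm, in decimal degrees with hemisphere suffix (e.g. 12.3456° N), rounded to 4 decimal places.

71.4583° S, 173.5833° E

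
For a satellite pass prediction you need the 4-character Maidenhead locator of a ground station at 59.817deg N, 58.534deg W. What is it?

GO09

Shift to the Maidenhead origin (180°W, 90°S): lon 121.47, lat 149.82.
Field: 121.47/20 → 6 → G, 149.82/10 → 14 → O; chars GO.
Square: 1.47/2 → 0, 9.82/1 → 9; chars 09.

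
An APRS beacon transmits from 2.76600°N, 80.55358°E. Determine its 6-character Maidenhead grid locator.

NJ02gs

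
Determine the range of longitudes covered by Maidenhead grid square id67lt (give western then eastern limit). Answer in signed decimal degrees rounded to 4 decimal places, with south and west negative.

-7.0833, -7.0000

Field I=8, D=3: +8·20° lon, +3·10° lat → SW at lon -20°, lat -60°.
Square 6, 7: +6·2° lon, +7·1° lat → SW at lon -8°, lat -53°.
Subsquare l=11, t=19: +11·0.0833333° lon, +19·0.0416667° lat → SW at lon -7.08333°, lat -52.2083°.
Cell spans 0.0833333° lon × 0.0416667° lat.
west -7.0833, east -7.0000.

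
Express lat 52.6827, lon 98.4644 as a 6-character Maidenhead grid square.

NO92fq

Shift to the Maidenhead origin (180°W, 90°S): lon 278.4644, lat 142.6827.
Field: lon ⌊278.4644/20⌋ = 13 → N; lat ⌊142.6827/10⌋ = 14 → O.
Square: lon ⌊18.4644/2⌋ = 9; lat ⌊2.6827/1⌋ = 2.
Subsquare: lon ⌊0.4644/0.0833333⌋ = 5 → f; lat ⌊0.6827/0.0416667⌋ = 16 → q.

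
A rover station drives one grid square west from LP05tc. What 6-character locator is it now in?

LP05sc

Longitude subsquare t = 19; −1 → 18 = s.
The latitude characters are unchanged.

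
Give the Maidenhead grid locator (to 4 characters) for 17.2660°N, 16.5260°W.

Shift to the Maidenhead origin (180°W, 90°S): lon 163.47, lat 107.27.
Field: lon ⌊163.47/20⌋ = 8 → I; lat ⌊107.27/10⌋ = 10 → K.
Square: lon ⌊3.47/2⌋ = 1; lat ⌊7.27/1⌋ = 7.

IK17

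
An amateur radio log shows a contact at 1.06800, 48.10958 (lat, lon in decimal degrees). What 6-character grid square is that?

LJ41bb

Offset from 180°W / 90°S: lon 228.1096°, lat 91.0680°.
Field: 228.1096/20 → 11 → L, 91.0680/10 → 9 → J; chars LJ.
Square: 8.1096/2 → 4, 1.0680/1 → 1; chars 41.
Subsquare: 0.1096/0.0833333 → 1 → b, 0.0680/0.0416667 → 1 → b; chars bb.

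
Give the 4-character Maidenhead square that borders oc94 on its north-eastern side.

PC05

Longitude square 9; +1 → 10, wraps to 0, carry into field.
Longitude field O = 14; +1 → 15 = P.
Latitude square 4; +1 → 5.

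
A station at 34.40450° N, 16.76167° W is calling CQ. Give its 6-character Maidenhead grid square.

Add 180° to longitude and 90° to latitude: 163.2383, 124.4045.
Field: 163.2383/20 → 8 → I, 124.4045/10 → 12 → M; chars IM.
Square: 3.2383/2 → 1, 4.4045/1 → 4; chars 14.
Subsquare: 1.2383/0.0833333 → 14 → o, 0.4045/0.0416667 → 9 → j; chars oj.

IM14oj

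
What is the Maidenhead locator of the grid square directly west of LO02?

Longitude square 0; −1 → -1, wraps to 9, carry into field.
Longitude field L = 11; −1 → 10 = K.
The latitude characters are unchanged.

KO92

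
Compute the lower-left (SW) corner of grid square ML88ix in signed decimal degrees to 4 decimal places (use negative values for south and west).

Field M=12, L=11: +12·20° lon, +11·10° lat → SW at lon 60°, lat 20°.
Square 8, 8: +8·2° lon, +8·1° lat → SW at lon 76°, lat 28°.
Subsquare i=8, x=23: +8·0.0833333° lon, +23·0.0416667° lat → SW at lon 76.6667°, lat 28.9583°.
latitude 28.9583, longitude 76.6667.

28.9583, 76.6667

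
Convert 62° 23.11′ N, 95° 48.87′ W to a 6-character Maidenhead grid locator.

Offset from 180°W / 90°S: lon 84.1855°, lat 152.3852°.
Field: 84.1855/20 → 4 → E, 152.3852/10 → 15 → P; chars EP.
Square: 4.1855/2 → 2, 2.3852/1 → 2; chars 22.
Subsquare: 0.1855/0.0833333 → 2 → c, 0.3852/0.0416667 → 9 → j; chars cj.

EP22cj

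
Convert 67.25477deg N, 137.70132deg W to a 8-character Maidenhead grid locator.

Shift to the Maidenhead origin (180°W, 90°S): lon 42.29868, lat 157.25477.
Field: lon ⌊42.29868/20⌋ = 2 → C; lat ⌊157.25477/10⌋ = 15 → P.
Square: lon ⌊2.29868/2⌋ = 1; lat ⌊7.25477/1⌋ = 7.
Subsquare: lon ⌊0.29868/0.0833333⌋ = 3 → d; lat ⌊0.25477/0.0416667⌋ = 6 → g.
Extended square: lon ⌊0.04868/0.00833333⌋ = 5; lat ⌊0.00477/0.00416667⌋ = 1.

CP17dg51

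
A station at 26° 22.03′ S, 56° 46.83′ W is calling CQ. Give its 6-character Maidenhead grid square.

GG13op

Offset from 180°W / 90°S: lon 123.2195°, lat 63.6328°.
Field: 123.2195/20 → 6 → G, 63.6328/10 → 6 → G; chars GG.
Square: 3.2195/2 → 1, 3.6328/1 → 3; chars 13.
Subsquare: 1.2195/0.0833333 → 14 → o, 0.6328/0.0416667 → 15 → p; chars op.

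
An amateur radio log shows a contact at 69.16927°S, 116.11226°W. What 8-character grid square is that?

DC10wt69

Add 180° to longitude and 90° to latitude: 63.88774, 20.83073.
Field: lon ⌊63.88774/20⌋ = 3 → D; lat ⌊20.83073/10⌋ = 2 → C.
Square: lon ⌊3.88774/2⌋ = 1; lat ⌊0.83073/1⌋ = 0.
Subsquare: lon ⌊1.88774/0.0833333⌋ = 22 → w; lat ⌊0.83073/0.0416667⌋ = 19 → t.
Extended square: lon ⌊0.05441/0.00833333⌋ = 6; lat ⌊0.03906/0.00416667⌋ = 9.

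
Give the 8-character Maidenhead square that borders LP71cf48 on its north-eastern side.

LP71cf59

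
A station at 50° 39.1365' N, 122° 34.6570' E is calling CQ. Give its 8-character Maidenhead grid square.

PO10gp96

Add 180° to longitude and 90° to latitude: 302.57762, 140.65228.
Field (20°×10°, letters A–R): 302.57762/20 → 15 → P, 140.65228/10 → 14 → O; chars PO.
Square (2°×1°, digits 0–9): 2.57762/2 → 1, 0.65228/1 → 0; chars 10.
Subsquare (5′×2.5′, letters a–x): 0.57762/0.0833333 → 6 → g, 0.65228/0.0416667 → 15 → p; chars gp.
Extended square (30″×15″, digits 0–9): 0.07762/0.00833333 → 9, 0.02728/0.00416667 → 6; chars 96.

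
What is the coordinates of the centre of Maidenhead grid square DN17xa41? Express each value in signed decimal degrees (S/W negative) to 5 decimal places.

47.00625, -116.04583

Field D=3, N=13: +3·20° lon, +13·10° lat → SW at lon -120°, lat 40°.
Square 1, 7: +1·2° lon, +7·1° lat → SW at lon -118°, lat 47°.
Subsquare x=23, a=0: +23·0.0833333° lon, +0·0.0416667° lat → SW at lon -116.083°, lat 47°.
Extended square 4, 1: +4·0.00833333° lon, +1·0.00416667° lat → SW at lon -116.05°, lat 47.0042°.
Cell spans 0.00833333° lon × 0.00416667° lat. Centre is SW corner plus half of each.
latitude 47.00625, longitude -116.04583.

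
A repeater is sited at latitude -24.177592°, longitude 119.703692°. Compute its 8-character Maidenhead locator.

OG95ut47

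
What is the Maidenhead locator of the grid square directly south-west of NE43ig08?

NE43hg97

Longitude extended square 0; −1 → -1, wraps to 9, carry into subsquare.
Longitude subsquare i = 8; −1 → 7 = h.
Latitude extended square 8; −1 → 7.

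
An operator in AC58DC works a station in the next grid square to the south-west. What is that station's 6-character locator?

AC58cb

Longitude subsquare d = 3; −1 → 2 = c.
Latitude subsquare c = 2; −1 → 1 = b.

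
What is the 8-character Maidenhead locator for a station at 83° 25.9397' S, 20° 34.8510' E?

KA06gn96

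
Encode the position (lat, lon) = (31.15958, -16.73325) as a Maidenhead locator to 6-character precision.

Add 180° to longitude and 90° to latitude: 163.2668, 121.1596.
Field: 163.2668/20 → 8 → I, 121.1596/10 → 12 → M; chars IM.
Square: 3.2668/2 → 1, 1.1596/1 → 1; chars 11.
Subsquare: 1.2668/0.0833333 → 15 → p, 0.1596/0.0416667 → 3 → d; chars pd.

IM11pd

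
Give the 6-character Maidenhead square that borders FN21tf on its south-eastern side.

FN21ue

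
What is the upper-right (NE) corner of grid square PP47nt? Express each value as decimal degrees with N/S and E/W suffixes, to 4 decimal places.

67.8333° N, 129.1667° E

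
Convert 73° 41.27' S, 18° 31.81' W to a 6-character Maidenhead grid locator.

Offset from 180°W / 90°S: lon 161.4698°, lat 16.3122°.
Field: 161.4698/20 → 8 → I, 16.3122/10 → 1 → B; chars IB.
Square: 1.4698/2 → 0, 6.3122/1 → 6; chars 06.
Subsquare: 1.4698/0.0833333 → 17 → r, 0.3122/0.0416667 → 7 → h; chars rh.

IB06rh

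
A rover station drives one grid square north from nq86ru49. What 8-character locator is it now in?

Latitude extended square 9; +1 → 10, wraps to 0, carry into subsquare.
Latitude subsquare u = 20; +1 → 21 = v.
The longitude characters are unchanged.

NQ86rv40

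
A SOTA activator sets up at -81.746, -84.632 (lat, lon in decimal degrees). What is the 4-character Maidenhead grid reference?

Shift to the Maidenhead origin (180°W, 90°S): lon 95.37, lat 8.25.
Field: lon ⌊95.37/20⌋ = 4 → E; lat ⌊8.25/10⌋ = 0 → A.
Square: lon ⌊15.37/2⌋ = 7; lat ⌊8.25/1⌋ = 8.

EA78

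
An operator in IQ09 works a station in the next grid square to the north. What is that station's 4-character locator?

Latitude square 9; +1 → 10, wraps to 0, carry into field.
Latitude field Q = 16; +1 → 17 = R.
The longitude characters are unchanged.

IR00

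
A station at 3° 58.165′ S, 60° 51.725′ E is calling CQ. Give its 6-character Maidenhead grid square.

MI06ka

Add 180° to longitude and 90° to latitude: 240.8621, 86.0306.
Field (20°×10°, letters A–R): lon ⌊240.8621/20⌋ = 12 → M; lat ⌊86.0306/10⌋ = 8 → I.
Square (2°×1°, digits 0–9): lon ⌊0.8621/2⌋ = 0; lat ⌊6.0306/1⌋ = 6.
Subsquare (5′×2.5′, letters a–x): lon ⌊0.8621/0.0833333⌋ = 10 → k; lat ⌊0.0306/0.0416667⌋ = 0 → a.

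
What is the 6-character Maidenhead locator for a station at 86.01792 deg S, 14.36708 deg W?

IA23tx

Offset from 180°W / 90°S: lon 165.6329°, lat 3.9821°.
Field (20°×10°, letters A–R): 165.6329/20 → 8 → I, 3.9821/10 → 0 → A; chars IA.
Square (2°×1°, digits 0–9): 5.6329/2 → 2, 3.9821/1 → 3; chars 23.
Subsquare (5′×2.5′, letters a–x): 1.6329/0.0833333 → 19 → t, 0.9821/0.0416667 → 23 → x; chars tx.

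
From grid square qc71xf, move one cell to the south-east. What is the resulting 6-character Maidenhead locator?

QC81ae

Longitude subsquare x = 23; +1 → 24, wraps to 0 = a, carry into square.
Longitude square 7; +1 → 8.
Latitude subsquare f = 5; −1 → 4 = e.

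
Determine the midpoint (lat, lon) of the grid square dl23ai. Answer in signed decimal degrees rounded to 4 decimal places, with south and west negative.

Field D=3, L=11: +3·20° lon, +11·10° lat → SW at lon -120°, lat 20°.
Square 2, 3: +2·2° lon, +3·1° lat → SW at lon -116°, lat 23°.
Subsquare a=0, i=8: +0·0.0833333° lon, +8·0.0416667° lat → SW at lon -116°, lat 23.3333°.
Cell spans 0.0833333° lon × 0.0416667° lat. Centre is SW corner plus half of each.
latitude 23.3542, longitude -115.9583.

23.3542, -115.9583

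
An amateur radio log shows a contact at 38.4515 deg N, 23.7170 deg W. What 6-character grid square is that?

HM88dk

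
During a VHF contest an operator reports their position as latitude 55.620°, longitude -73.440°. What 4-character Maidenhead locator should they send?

FO35

Add 180° to longitude and 90° to latitude: 106.56, 145.62.
Field: lon ⌊106.56/20⌋ = 5 → F; lat ⌊145.62/10⌋ = 14 → O.
Square: lon ⌊6.56/2⌋ = 3; lat ⌊5.62/1⌋ = 5.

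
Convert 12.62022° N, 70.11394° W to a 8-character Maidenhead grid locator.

Shift to the Maidenhead origin (180°W, 90°S): lon 109.88606, lat 102.62022.
Field: lon ⌊109.88606/20⌋ = 5 → F; lat ⌊102.62022/10⌋ = 10 → K.
Square: lon ⌊9.88606/2⌋ = 4; lat ⌊2.62022/1⌋ = 2.
Subsquare: lon ⌊1.88606/0.0833333⌋ = 22 → w; lat ⌊0.62022/0.0416667⌋ = 14 → o.
Extended square: lon ⌊0.05273/0.00833333⌋ = 6; lat ⌊0.03689/0.00416667⌋ = 8.

FK42wo68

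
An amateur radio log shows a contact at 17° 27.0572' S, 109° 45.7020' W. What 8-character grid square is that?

DH52cn81

Shift to the Maidenhead origin (180°W, 90°S): lon 70.23830, lat 72.54905.
Field: 70.23830/20 → 3 → D, 72.54905/10 → 7 → H; chars DH.
Square: 10.23830/2 → 5, 2.54905/1 → 2; chars 52.
Subsquare: 0.23830/0.0833333 → 2 → c, 0.54905/0.0416667 → 13 → n; chars cn.
Extended square: 0.07163/0.00833333 → 8, 0.00738/0.00416667 → 1; chars 81.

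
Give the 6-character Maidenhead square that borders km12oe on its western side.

Longitude subsquare o = 14; −1 → 13 = n.
The latitude characters are unchanged.

KM12ne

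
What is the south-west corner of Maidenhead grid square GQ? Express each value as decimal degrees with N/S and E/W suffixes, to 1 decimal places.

70.0° N, 60.0° W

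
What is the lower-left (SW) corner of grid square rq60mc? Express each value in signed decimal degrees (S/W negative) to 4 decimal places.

70.0833, 173.0000

Field R=17, Q=16: +17·20° lon, +16·10° lat → SW at lon 160°, lat 70°.
Square 6, 0: +6·2° lon, +0·1° lat → SW at lon 172°, lat 70°.
Subsquare m=12, c=2: +12·0.0833333° lon, +2·0.0416667° lat → SW at lon 173°, lat 70.0833°.
latitude 70.0833, longitude 173.0000.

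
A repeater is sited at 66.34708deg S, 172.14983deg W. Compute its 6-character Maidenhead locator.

Offset from 180°W / 90°S: lon 7.8502°, lat 23.6529°.
Field (20°×10°, letters A–R): 7.8502/20 → 0 → A, 23.6529/10 → 2 → C; chars AC.
Square (2°×1°, digits 0–9): 7.8502/2 → 3, 3.6529/1 → 3; chars 33.
Subsquare (5′×2.5′, letters a–x): 1.8502/0.0833333 → 22 → w, 0.6529/0.0416667 → 15 → p; chars wp.

AC33wp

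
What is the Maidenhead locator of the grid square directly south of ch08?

CH07

Latitude square 8; −1 → 7.
The longitude characters are unchanged.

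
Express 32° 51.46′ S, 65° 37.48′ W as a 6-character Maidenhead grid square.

FF77ed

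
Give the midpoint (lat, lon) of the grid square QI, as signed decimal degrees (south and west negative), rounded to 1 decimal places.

-5.0, 150.0

Field Q=16, I=8: +16·20° lon, +8·10° lat → SW at lon 140°, lat -10°.
Cell spans 20° lon × 10° lat. Centre is SW corner plus half of each.
latitude -5.0, longitude 150.0.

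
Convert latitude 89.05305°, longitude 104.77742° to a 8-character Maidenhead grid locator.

Add 180° to longitude and 90° to latitude: 284.77742, 179.05305.
Field (20°×10°, letters A–R): 284.77742/20 → 14 → O, 179.05305/10 → 17 → R; chars OR.
Square (2°×1°, digits 0–9): 4.77742/2 → 2, 9.05305/1 → 9; chars 29.
Subsquare (5′×2.5′, letters a–x): 0.77742/0.0833333 → 9 → j, 0.05305/0.0416667 → 1 → b; chars jb.
Extended square (30″×15″, digits 0–9): 0.02742/0.00833333 → 3, 0.01138/0.00416667 → 2; chars 32.

OR29jb32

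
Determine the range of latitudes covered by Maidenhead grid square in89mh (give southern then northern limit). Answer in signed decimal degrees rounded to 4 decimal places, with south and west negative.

49.2917, 49.3333

Field I=8, N=13: +8·20° lon, +13·10° lat → SW at lon -20°, lat 40°.
Square 8, 9: +8·2° lon, +9·1° lat → SW at lon -4°, lat 49°.
Subsquare m=12, h=7: +12·0.0833333° lon, +7·0.0416667° lat → SW at lon -3°, lat 49.2917°.
Cell spans 0.0833333° lon × 0.0416667° lat.
south 49.2917, north 49.3333.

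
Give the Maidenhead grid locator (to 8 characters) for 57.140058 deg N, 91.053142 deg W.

Add 180° to longitude and 90° to latitude: 88.94686, 147.14006.
Field: lon ⌊88.94686/20⌋ = 4 → E; lat ⌊147.14006/10⌋ = 14 → O.
Square: lon ⌊8.94686/2⌋ = 4; lat ⌊7.14006/1⌋ = 7.
Subsquare: lon ⌊0.94686/0.0833333⌋ = 11 → l; lat ⌊0.14006/0.0416667⌋ = 3 → d.
Extended square: lon ⌊0.03019/0.00833333⌋ = 3; lat ⌊0.01506/0.00416667⌋ = 3.

EO47ld33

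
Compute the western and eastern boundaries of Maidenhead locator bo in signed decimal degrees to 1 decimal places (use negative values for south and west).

Field B=1, O=14: +1·20° lon, +14·10° lat → SW at lon -160°, lat 50°.
Cell spans 20° lon × 10° lat.
west -160.0, east -140.0.

-160.0, -140.0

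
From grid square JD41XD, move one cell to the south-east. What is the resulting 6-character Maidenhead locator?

JD51ac

Longitude subsquare x = 23; +1 → 24, wraps to 0 = a, carry into square.
Longitude square 4; +1 → 5.
Latitude subsquare d = 3; −1 → 2 = c.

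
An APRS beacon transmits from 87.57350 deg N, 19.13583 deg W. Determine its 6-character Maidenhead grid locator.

Offset from 180°W / 90°S: lon 160.8642°, lat 177.5735°.
Field: 160.8642/20 → 8 → I, 177.5735/10 → 17 → R; chars IR.
Square: 0.8642/2 → 0, 7.5735/1 → 7; chars 07.
Subsquare: 0.8642/0.0833333 → 10 → k, 0.5735/0.0416667 → 13 → n; chars kn.

IR07kn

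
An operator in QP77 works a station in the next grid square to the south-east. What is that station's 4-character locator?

Longitude square 7; +1 → 8.
Latitude square 7; −1 → 6.

QP86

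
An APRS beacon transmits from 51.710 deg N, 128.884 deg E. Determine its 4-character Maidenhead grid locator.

PO41

Shift to the Maidenhead origin (180°W, 90°S): lon 308.88, lat 141.71.
Field: lon ⌊308.88/20⌋ = 15 → P; lat ⌊141.71/10⌋ = 14 → O.
Square: lon ⌊8.88/2⌋ = 4; lat ⌊1.71/1⌋ = 1.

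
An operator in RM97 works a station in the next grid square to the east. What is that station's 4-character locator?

Longitude square 9; +1 → 10, wraps to 0, carry into field.
Longitude field R = 17; +1 → 18, wraps to 0 = A, wrapping around the antimeridian.
The latitude characters are unchanged.

AM07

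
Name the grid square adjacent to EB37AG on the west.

Longitude subsquare a = 0; −1 → -1, wraps to 23 = x, carry into square.
Longitude square 3; −1 → 2.
The latitude characters are unchanged.

EB27xg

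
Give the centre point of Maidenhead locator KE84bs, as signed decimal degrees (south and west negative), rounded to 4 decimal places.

-45.2292, 36.1250

Field K=10, E=4: +10·20° lon, +4·10° lat → SW at lon 20°, lat -50°.
Square 8, 4: +8·2° lon, +4·1° lat → SW at lon 36°, lat -46°.
Subsquare b=1, s=18: +1·0.0833333° lon, +18·0.0416667° lat → SW at lon 36.0833°, lat -45.25°.
Cell spans 0.0833333° lon × 0.0416667° lat. Centre is SW corner plus half of each.
latitude -45.2292, longitude 36.1250.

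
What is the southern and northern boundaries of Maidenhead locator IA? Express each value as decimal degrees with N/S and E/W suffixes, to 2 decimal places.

Field I=8, A=0: +8·20° lon, +0·10° lat → SW at lon -20°, lat -90°.
Cell spans 20° lon × 10° lat.
south 90.00° S, north 80.00° S.

90.00° S, 80.00° S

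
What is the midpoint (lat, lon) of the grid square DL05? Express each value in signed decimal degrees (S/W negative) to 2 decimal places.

25.50, -119.00

Field D=3, L=11: +3·20° lon, +11·10° lat → SW at lon -120°, lat 20°.
Square 0, 5: +0·2° lon, +5·1° lat → SW at lon -120°, lat 25°.
Cell spans 2° lon × 1° lat. Centre is SW corner plus half of each.
latitude 25.50, longitude -119.00.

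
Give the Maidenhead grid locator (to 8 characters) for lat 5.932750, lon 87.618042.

NJ35tw43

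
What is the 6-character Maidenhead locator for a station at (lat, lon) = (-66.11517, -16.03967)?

IC13xv

Add 180° to longitude and 90° to latitude: 163.9603, 23.8848.
Field: 163.9603/20 → 8 → I, 23.8848/10 → 2 → C; chars IC.
Square: 3.9603/2 → 1, 3.8848/1 → 3; chars 13.
Subsquare: 1.9603/0.0833333 → 23 → x, 0.8848/0.0416667 → 21 → v; chars xv.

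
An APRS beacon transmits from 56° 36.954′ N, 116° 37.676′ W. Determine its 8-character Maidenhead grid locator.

Add 180° to longitude and 90° to latitude: 63.37207, 146.61590.
Field: lon ⌊63.37207/20⌋ = 3 → D; lat ⌊146.61590/10⌋ = 14 → O.
Square: lon ⌊3.37207/2⌋ = 1; lat ⌊6.61590/1⌋ = 6.
Subsquare: lon ⌊1.37207/0.0833333⌋ = 16 → q; lat ⌊0.61590/0.0416667⌋ = 14 → o.
Extended square: lon ⌊0.03873/0.00833333⌋ = 4; lat ⌊0.03257/0.00416667⌋ = 7.

DO16qo47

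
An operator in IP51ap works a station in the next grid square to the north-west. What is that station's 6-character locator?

IP41xq

Longitude subsquare a = 0; −1 → -1, wraps to 23 = x, carry into square.
Longitude square 5; −1 → 4.
Latitude subsquare p = 15; +1 → 16 = q.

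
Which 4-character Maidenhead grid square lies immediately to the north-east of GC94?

HC05

Longitude square 9; +1 → 10, wraps to 0, carry into field.
Longitude field G = 6; +1 → 7 = H.
Latitude square 4; +1 → 5.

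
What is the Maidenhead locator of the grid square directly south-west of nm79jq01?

NM79iq90

Longitude extended square 0; −1 → -1, wraps to 9, carry into subsquare.
Longitude subsquare j = 9; −1 → 8 = i.
Latitude extended square 1; −1 → 0.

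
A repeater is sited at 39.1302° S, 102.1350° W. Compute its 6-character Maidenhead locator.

DF80wu

Offset from 180°W / 90°S: lon 77.8650°, lat 50.8698°.
Field: lon ⌊77.8650/20⌋ = 3 → D; lat ⌊50.8698/10⌋ = 5 → F.
Square: lon ⌊17.8650/2⌋ = 8; lat ⌊0.8698/1⌋ = 0.
Subsquare: lon ⌊1.8650/0.0833333⌋ = 22 → w; lat ⌊0.8698/0.0416667⌋ = 20 → u.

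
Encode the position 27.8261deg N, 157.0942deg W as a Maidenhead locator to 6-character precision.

BL17kt

Offset from 180°W / 90°S: lon 22.9058°, lat 117.8261°.
Field: 22.9058/20 → 1 → B, 117.8261/10 → 11 → L; chars BL.
Square: 2.9058/2 → 1, 7.8261/1 → 7; chars 17.
Subsquare: 0.9058/0.0833333 → 10 → k, 0.8261/0.0416667 → 19 → t; chars kt.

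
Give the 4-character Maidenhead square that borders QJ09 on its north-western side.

Longitude square 0; −1 → -1, wraps to 9, carry into field.
Longitude field Q = 16; −1 → 15 = P.
Latitude square 9; +1 → 10, wraps to 0, carry into field.
Latitude field J = 9; +1 → 10 = K.

PK90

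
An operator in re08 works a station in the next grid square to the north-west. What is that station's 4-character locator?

QE99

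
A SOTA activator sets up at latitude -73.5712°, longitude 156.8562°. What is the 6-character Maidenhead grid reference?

QB86kk

Offset from 180°W / 90°S: lon 336.8562°, lat 16.4288°.
Field: lon ⌊336.8562/20⌋ = 16 → Q; lat ⌊16.4288/10⌋ = 1 → B.
Square: lon ⌊16.8562/2⌋ = 8; lat ⌊6.4288/1⌋ = 6.
Subsquare: lon ⌊0.8562/0.0833333⌋ = 10 → k; lat ⌊0.4288/0.0416667⌋ = 10 → k.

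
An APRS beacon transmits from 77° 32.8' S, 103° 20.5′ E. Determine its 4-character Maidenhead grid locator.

Shift to the Maidenhead origin (180°W, 90°S): lon 283.34, lat 12.45.
Field: 283.34/20 → 14 → O, 12.45/10 → 1 → B; chars OB.
Square: 3.34/2 → 1, 2.45/1 → 2; chars 12.

OB12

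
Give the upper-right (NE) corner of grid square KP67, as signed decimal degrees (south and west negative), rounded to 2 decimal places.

Field K=10, P=15: +10·20° lon, +15·10° lat → SW at lon 20°, lat 60°.
Square 6, 7: +6·2° lon, +7·1° lat → SW at lon 32°, lat 67°.
Cell spans 2° lon × 1° lat. NE corner is SW corner plus one full cell.
latitude 68.00, longitude 34.00.

68.00, 34.00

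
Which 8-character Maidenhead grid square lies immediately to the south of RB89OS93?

RB89os92

Latitude extended square 3; −1 → 2.
The longitude characters are unchanged.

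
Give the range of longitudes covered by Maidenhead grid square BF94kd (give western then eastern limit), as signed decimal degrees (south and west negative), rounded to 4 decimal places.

Field B=1, F=5: +1·20° lon, +5·10° lat → SW at lon -160°, lat -40°.
Square 9, 4: +9·2° lon, +4·1° lat → SW at lon -142°, lat -36°.
Subsquare k=10, d=3: +10·0.0833333° lon, +3·0.0416667° lat → SW at lon -141.167°, lat -35.875°.
Cell spans 0.0833333° lon × 0.0416667° lat.
west -141.1667, east -141.0833.

-141.1667, -141.0833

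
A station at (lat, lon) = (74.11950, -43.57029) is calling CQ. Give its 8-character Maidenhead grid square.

Add 180° to longitude and 90° to latitude: 136.42971, 164.11950.
Field (20°×10°, letters A–R): 136.42971/20 → 6 → G, 164.11950/10 → 16 → Q; chars GQ.
Square (2°×1°, digits 0–9): 16.42971/2 → 8, 4.11950/1 → 4; chars 84.
Subsquare (5′×2.5′, letters a–x): 0.42971/0.0833333 → 5 → f, 0.11950/0.0416667 → 2 → c; chars fc.
Extended square (30″×15″, digits 0–9): 0.01304/0.00833333 → 1, 0.03617/0.00416667 → 8; chars 18.

GQ84fc18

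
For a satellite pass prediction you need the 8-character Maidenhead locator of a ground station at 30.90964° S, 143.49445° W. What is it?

Offset from 180°W / 90°S: lon 36.50555°, lat 59.09036°.
Field: 36.50555/20 → 1 → B, 59.09036/10 → 5 → F; chars BF.
Square: 16.50555/2 → 8, 9.09036/1 → 9; chars 89.
Subsquare: 0.50555/0.0833333 → 6 → g, 0.09036/0.0416667 → 2 → c; chars gc.
Extended square: 0.00555/0.00833333 → 0, 0.00703/0.00416667 → 1; chars 01.

BF89gc01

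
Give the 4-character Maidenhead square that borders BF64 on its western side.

Longitude square 6; −1 → 5.
The latitude characters are unchanged.

BF54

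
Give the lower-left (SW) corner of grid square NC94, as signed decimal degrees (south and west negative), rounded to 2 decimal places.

Field N=13, C=2: +13·20° lon, +2·10° lat → SW at lon 80°, lat -70°.
Square 9, 4: +9·2° lon, +4·1° lat → SW at lon 98°, lat -66°.
latitude -66.00, longitude 98.00.

-66.00, 98.00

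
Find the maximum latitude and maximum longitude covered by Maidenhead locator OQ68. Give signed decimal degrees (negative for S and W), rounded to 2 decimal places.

79.00, 114.00

Field O=14, Q=16: +14·20° lon, +16·10° lat → SW at lon 100°, lat 70°.
Square 6, 8: +6·2° lon, +8·1° lat → SW at lon 112°, lat 78°.
Cell spans 2° lon × 1° lat. NE corner is SW corner plus one full cell.
latitude 79.00, longitude 114.00.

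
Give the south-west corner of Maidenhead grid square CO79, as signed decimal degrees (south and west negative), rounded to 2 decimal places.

Field C=2, O=14: +2·20° lon, +14·10° lat → SW at lon -140°, lat 50°.
Square 7, 9: +7·2° lon, +9·1° lat → SW at lon -126°, lat 59°.
latitude 59.00, longitude -126.00.

59.00, -126.00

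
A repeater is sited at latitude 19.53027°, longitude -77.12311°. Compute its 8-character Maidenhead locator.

FK19km57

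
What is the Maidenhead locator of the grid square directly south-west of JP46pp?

JP46oo

Longitude subsquare p = 15; −1 → 14 = o.
Latitude subsquare p = 15; −1 → 14 = o.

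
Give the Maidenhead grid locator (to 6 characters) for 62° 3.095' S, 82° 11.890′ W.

EC87vw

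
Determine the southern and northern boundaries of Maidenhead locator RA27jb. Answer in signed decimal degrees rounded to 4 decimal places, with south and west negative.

-82.9583, -82.9167

Field R=17, A=0: +17·20° lon, +0·10° lat → SW at lon 160°, lat -90°.
Square 2, 7: +2·2° lon, +7·1° lat → SW at lon 164°, lat -83°.
Subsquare j=9, b=1: +9·0.0833333° lon, +1·0.0416667° lat → SW at lon 164.75°, lat -82.9583°.
Cell spans 0.0833333° lon × 0.0416667° lat.
south -82.9583, north -82.9167.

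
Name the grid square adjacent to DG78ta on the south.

DG77tx

Latitude subsquare a = 0; −1 → -1, wraps to 23 = x, carry into square.
Latitude square 8; −1 → 7.
The longitude characters are unchanged.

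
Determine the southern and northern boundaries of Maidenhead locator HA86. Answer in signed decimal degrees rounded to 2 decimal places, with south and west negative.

-84.00, -83.00

Field H=7, A=0: +7·20° lon, +0·10° lat → SW at lon -40°, lat -90°.
Square 8, 6: +8·2° lon, +6·1° lat → SW at lon -24°, lat -84°.
Cell spans 2° lon × 1° lat.
south -84.00, north -83.00.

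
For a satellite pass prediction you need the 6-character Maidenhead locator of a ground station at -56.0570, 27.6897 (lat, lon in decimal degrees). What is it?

KD33uw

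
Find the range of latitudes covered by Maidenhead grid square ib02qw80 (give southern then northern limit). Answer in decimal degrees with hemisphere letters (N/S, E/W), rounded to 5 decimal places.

Field I=8, B=1: +8·20° lon, +1·10° lat → SW at lon -20°, lat -80°.
Square 0, 2: +0·2° lon, +2·1° lat → SW at lon -20°, lat -78°.
Subsquare q=16, w=22: +16·0.0833333° lon, +22·0.0416667° lat → SW at lon -18.6667°, lat -77.0833°.
Extended square 8, 0: +8·0.00833333° lon, +0·0.00416667° lat → SW at lon -18.6°, lat -77.0833°.
Cell spans 0.00833333° lon × 0.00416667° lat.
south 77.08333° S, north 77.07917° S.

77.08333° S, 77.07917° S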